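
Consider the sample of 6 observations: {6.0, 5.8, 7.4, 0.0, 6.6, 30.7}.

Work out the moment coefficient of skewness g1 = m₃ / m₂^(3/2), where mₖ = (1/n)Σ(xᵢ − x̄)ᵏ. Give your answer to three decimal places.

x̄ = (6.0 + 5.8 + 7.4 + 0.0 + 6.6 + 30.7) / 6 = 9.4167
deviations (xᵢ − x̄): -3.4167, -3.6167, -2.0167, -9.4167, -2.8167, 21.2833
Σ(xᵢ − x̄)² = 578.4083 ⇒ m₂ = 578.4083/6 = 96.40139
Σ(xᵢ − x̄)³ = 8688.1806 ⇒ m₃ = 8688.1806/6 = 1448.03009
m₂^(3/2) = 96.40139^(1.5) = 946.50941
g1 = m₃ / m₂^(3/2) = 1448.03009 / 946.50941 ≈ 1.530

1.530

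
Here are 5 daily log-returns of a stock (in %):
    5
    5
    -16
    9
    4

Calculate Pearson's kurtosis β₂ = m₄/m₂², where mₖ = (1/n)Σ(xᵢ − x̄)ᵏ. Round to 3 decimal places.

3.085

x̄ = 1.4000
Σ(xᵢ − x̄)² = 393.2000 ⇒ m₂ = 78.64000
Σ(xᵢ − x̄)⁴ = 95381.4560 ⇒ m₄ = 19076.29120
m₂² = 6184.24960
β₂ = m₄/m₂² = 19076.29120 / 6184.24960 ≈ 3.085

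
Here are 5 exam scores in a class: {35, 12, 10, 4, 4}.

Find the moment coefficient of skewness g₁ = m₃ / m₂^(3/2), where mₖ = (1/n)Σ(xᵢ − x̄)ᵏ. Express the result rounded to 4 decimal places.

1.2193

x̄ = (35 + 12 + 10 + 4 + 4) / 5 = 13.0000
deviations (xᵢ − x̄): 22.0000, -1.0000, -3.0000, -9.0000, -9.0000
Σ(xᵢ − x̄)² = 656.0000 ⇒ m₂ = 656.0000/5 = 131.20000
Σ(xᵢ − x̄)³ = 9162.0000 ⇒ m₃ = 9162.0000/5 = 1832.40000
m₂^(3/2) = 131.20000^(1.5) = 1502.79850
g₁ = m₃ / m₂^(3/2) = 1832.40000 / 1502.79850 ≈ 1.2193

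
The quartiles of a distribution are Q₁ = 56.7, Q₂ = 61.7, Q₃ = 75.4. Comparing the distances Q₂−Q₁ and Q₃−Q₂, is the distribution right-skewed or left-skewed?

Q₂ − Q₁ = 5.0;  Q₃ − Q₂ = 13.7
Q₃ − Q₂ > Q₂ − Q₁ ⇒ the upper half is more spread out ⇒ right-skewed.

right-skewed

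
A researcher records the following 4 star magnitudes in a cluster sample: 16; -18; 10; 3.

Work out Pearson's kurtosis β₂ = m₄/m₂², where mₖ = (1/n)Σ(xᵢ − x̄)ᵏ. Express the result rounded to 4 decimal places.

x̄ = 2.7500
Σ(xᵢ − x̄)² = 658.7500 ⇒ m₂ = 164.68750
Σ(xᵢ − x̄)⁴ = 218969.0781 ⇒ m₄ = 54742.26953
m₂² = 27121.97266
β₂ = m₄/m₂² = 54742.26953 / 27121.97266 ≈ 2.0184

2.0184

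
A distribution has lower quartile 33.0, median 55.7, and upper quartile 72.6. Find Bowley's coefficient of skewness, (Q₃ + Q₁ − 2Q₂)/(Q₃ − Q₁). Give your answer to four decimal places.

-0.1465

numerator: Q₃ + Q₁ − 2Q₂ = 72.6 + 33.0 − 2×55.7 = -5.8000
denominator: Q₃ − Q₁ = 72.6 − 33.0 = 39.6000
Bowley skewness = -5.8000 / 39.6000 ≈ -0.1465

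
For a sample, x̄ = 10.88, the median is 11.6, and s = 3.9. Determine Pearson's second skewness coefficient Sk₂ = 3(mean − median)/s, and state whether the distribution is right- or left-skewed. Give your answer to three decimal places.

-0.554, left-skewed

Sk₂ = 3(10.88 − 11.6) / 3.9 = 3 × -0.7200 / 3.9
    = -2.1600 / 3.9 ≈ -0.554
Sk₂ < 0 ⇒ mean < median ⇒ left-skewed (negative skew).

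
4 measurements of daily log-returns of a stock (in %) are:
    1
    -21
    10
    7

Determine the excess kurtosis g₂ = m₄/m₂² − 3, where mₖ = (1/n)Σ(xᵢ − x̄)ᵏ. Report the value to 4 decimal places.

x̄ = -0.7500
Σ(xᵢ − x̄)² = 588.7500 ⇒ m₂ = 147.18750
Σ(xᵢ − x̄)⁴ = 185122.8281 ⇒ m₄ = 46280.70703
m₂² = 21664.16016
g₂ = m₄/m₂² − 3 = 2.13628 − 3 ≈ -0.8637

-0.8637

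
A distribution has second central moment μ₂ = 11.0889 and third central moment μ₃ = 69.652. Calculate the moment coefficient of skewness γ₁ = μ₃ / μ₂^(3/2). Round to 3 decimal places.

σ = √μ₂ = √11.0889 = 3.33000
σ³ = μ₂^(3/2) = 36.92604
γ₁ = μ₃/σ³ = 69.652 / 36.92604 ≈ 1.886

1.886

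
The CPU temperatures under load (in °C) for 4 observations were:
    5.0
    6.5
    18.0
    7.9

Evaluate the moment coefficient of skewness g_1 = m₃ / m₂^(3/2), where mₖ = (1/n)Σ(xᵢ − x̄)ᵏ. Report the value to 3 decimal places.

1.016

x̄ = (5.0 + 6.5 + 18.0 + 7.9) / 4 = 9.3500
deviations (xᵢ − x̄): -4.3500, -2.8500, 8.6500, -1.4500
Σ(xᵢ − x̄)² = 103.9700 ⇒ m₂ = 103.9700/4 = 25.99250
Σ(xᵢ − x̄)³ = 538.7040 ⇒ m₃ = 538.7040/4 = 134.67600
m₂^(3/2) = 25.99250^(1.5) = 132.51715
g_1 = m₃ / m₂^(3/2) = 134.67600 / 132.51715 ≈ 1.016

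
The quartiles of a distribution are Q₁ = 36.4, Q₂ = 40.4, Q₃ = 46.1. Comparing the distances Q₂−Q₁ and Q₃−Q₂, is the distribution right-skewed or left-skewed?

Q₂ − Q₁ = 4.0;  Q₃ − Q₂ = 5.7
Q₃ − Q₂ > Q₂ − Q₁ ⇒ the upper half is more spread out ⇒ right-skewed.

right-skewed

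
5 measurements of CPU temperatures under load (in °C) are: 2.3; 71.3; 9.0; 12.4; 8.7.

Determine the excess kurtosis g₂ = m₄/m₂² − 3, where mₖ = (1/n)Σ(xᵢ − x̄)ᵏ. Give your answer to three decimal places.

0.172

x̄ = 20.7400
Σ(xᵢ − x̄)² = 3248.6920 ⇒ m₂ = 649.73840
Σ(xᵢ − x̄)⁴ = 6695210.3650 ⇒ m₄ = 1339042.07299
m₂² = 422159.98843
g₂ = m₄/m₂² − 3 = 3.17188 − 3 ≈ 0.172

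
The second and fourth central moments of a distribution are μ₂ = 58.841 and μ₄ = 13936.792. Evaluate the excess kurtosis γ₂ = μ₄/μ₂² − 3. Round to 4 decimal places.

μ₂² = 58.841² = 3462.26328
μ₄/μ₂² = 13936.792 / 3462.26328 = 4.02534
γ₂ = 4.02534 − 3 ≈ 1.0253

1.0253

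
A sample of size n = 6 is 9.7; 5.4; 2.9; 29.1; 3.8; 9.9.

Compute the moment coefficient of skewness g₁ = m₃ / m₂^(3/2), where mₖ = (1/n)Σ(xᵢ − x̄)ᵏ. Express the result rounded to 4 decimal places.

1.4405

x̄ = (9.7 + 5.4 + 2.9 + 29.1 + 3.8 + 9.9) / 6 = 10.1333
deviations (xᵢ − x̄): -0.4333, -4.7333, -7.2333, 18.9667, -6.3333, -0.2333
Σ(xᵢ − x̄)² = 474.8133 ⇒ m₂ = 474.8133/6 = 79.13556
Σ(xᵢ − x̄)³ = 6084.3284 ⇒ m₃ = 6084.3284/6 = 1014.05474
m₂^(3/2) = 79.13556^(1.5) = 703.97540
g₁ = m₃ / m₂^(3/2) = 1014.05474 / 703.97540 ≈ 1.4405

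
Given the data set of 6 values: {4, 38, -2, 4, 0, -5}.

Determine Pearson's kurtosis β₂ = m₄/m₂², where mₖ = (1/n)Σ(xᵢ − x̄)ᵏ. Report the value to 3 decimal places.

x̄ = 6.5000
Σ(xᵢ − x̄)² = 1251.5000 ⇒ m₂ = 208.58333
Σ(xᵢ − x̄)⁴ = 1009133.3750 ⇒ m₄ = 168188.89583
m₂² = 43507.00694
β₂ = m₄/m₂² = 168188.89583 / 43507.00694 ≈ 3.866

3.866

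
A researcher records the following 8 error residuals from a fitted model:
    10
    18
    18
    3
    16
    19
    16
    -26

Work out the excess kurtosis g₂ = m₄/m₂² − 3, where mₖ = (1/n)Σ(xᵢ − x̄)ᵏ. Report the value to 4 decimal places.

x̄ = 9.2500
Σ(xᵢ − x̄)² = 1621.5000 ⇒ m₂ = 202.68750
Σ(xᵢ − x̄)⁴ = 1570400.1563 ⇒ m₄ = 196300.01953
m₂² = 41082.22266
g₂ = m₄/m₂² − 3 = 4.77822 − 3 ≈ 1.7782

1.7782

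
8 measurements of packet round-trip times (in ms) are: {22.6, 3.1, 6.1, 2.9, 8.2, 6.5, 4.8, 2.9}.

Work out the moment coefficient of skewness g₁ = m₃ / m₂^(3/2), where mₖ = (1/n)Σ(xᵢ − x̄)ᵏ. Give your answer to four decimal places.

x̄ = (22.6 + 3.1 + 6.1 + 2.9 + 8.2 + 6.5 + 4.8 + 2.9) / 8 = 7.1375
deviations (xᵢ − x̄): 15.4625, -4.0375, -1.0375, -4.2375, 1.0625, -0.6375, -2.3375, -4.2375
Σ(xᵢ − x̄)² = 299.3788 ⇒ m₂ = 299.3788/8 = 37.42234
Σ(xᵢ − x̄)³ = 3465.9665 ⇒ m₃ = 3465.9665/8 = 433.24581
m₂^(3/2) = 37.42234^(1.5) = 228.92671
g₁ = m₃ / m₂^(3/2) = 433.24581 / 228.92671 ≈ 1.8925

1.8925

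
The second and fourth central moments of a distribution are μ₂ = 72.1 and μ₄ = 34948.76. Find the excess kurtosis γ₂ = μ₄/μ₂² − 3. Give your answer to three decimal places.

3.723

μ₂² = 72.1² = 5198.41000
μ₄/μ₂² = 34948.76 / 5198.41000 = 6.72297
γ₂ = 6.72297 − 3 ≈ 3.723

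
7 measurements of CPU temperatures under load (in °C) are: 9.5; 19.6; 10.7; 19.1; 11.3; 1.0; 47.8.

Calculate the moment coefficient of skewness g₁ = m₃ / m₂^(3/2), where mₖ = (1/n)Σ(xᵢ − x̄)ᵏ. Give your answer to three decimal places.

x̄ = (9.5 + 19.6 + 10.7 + 19.1 + 11.3 + 1.0 + 47.8) / 7 = 17.0000
deviations (xᵢ − x̄): -7.5000, 2.6000, -6.3000, 2.1000, -5.7000, -16.0000, 30.8000
Σ(xᵢ − x̄)² = 1344.2400 ⇒ m₂ = 1344.2400/7 = 192.03429
Σ(xᵢ − x̄)³ = 24291.8340 ⇒ m₃ = 24291.8340/7 = 3470.26200
m₂^(3/2) = 192.03429^(1.5) = 2661.14269
g₁ = m₃ / m₂^(3/2) = 3470.26200 / 2661.14269 ≈ 1.304

1.304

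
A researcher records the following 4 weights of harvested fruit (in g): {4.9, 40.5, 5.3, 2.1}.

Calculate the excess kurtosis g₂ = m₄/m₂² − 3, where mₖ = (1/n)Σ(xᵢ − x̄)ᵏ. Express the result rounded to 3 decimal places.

x̄ = 13.2000
Σ(xᵢ − x̄)² = 999.8000 ⇒ m₂ = 249.95000
Σ(xᵢ − x̄)⁴ = 579278.7284 ⇒ m₄ = 144819.68210
m₂² = 62475.00250
g₂ = m₄/m₂² − 3 = 2.31804 − 3 ≈ -0.682

-0.682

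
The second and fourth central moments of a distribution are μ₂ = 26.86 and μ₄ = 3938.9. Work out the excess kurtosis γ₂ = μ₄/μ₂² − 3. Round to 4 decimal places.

μ₂² = 26.86² = 721.45960
μ₄/μ₂² = 3938.9 / 721.45960 = 5.45963
γ₂ = 5.45963 − 3 ≈ 2.4596

2.4596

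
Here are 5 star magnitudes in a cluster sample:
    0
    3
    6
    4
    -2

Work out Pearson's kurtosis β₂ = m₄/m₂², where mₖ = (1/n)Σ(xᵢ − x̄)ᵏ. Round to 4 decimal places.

x̄ = 2.2000
Σ(xᵢ − x̄)² = 40.8000 ⇒ m₂ = 8.16000
Σ(xᵢ − x̄)⁴ = 554.0160 ⇒ m₄ = 110.80320
m₂² = 66.58560
β₂ = m₄/m₂² = 110.80320 / 66.58560 ≈ 1.6641

1.6641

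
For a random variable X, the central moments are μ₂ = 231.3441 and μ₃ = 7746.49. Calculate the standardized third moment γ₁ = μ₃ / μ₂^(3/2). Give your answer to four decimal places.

σ = √μ₂ = √231.3441 = 15.21000
σ³ = μ₂^(3/2) = 3518.74376
γ₁ = μ₃/σ³ = 7746.49 / 3518.74376 ≈ 2.2015

2.2015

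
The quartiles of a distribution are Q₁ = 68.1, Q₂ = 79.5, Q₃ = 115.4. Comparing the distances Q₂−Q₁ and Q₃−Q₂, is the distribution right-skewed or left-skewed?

right-skewed

Q₂ − Q₁ = 11.4;  Q₃ − Q₂ = 35.9
Q₃ − Q₂ > Q₂ − Q₁ ⇒ the upper half is more spread out ⇒ right-skewed.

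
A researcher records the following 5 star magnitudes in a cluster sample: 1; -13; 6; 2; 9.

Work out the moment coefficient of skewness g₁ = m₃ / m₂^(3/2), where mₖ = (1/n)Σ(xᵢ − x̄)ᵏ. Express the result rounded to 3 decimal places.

x̄ = (1 - 13 + 6 + 2 + 9) / 5 = 1.0000
deviations (xᵢ − x̄): 0.0000, -14.0000, 5.0000, 1.0000, 8.0000
Σ(xᵢ − x̄)² = 286.0000 ⇒ m₂ = 286.0000/5 = 57.20000
Σ(xᵢ − x̄)³ = -2106.0000 ⇒ m₃ = -2106.0000/5 = -421.20000
m₂^(3/2) = 57.20000^(1.5) = 432.60750
g₁ = m₃ / m₂^(3/2) = -421.20000 / 432.60750 ≈ -0.974

-0.974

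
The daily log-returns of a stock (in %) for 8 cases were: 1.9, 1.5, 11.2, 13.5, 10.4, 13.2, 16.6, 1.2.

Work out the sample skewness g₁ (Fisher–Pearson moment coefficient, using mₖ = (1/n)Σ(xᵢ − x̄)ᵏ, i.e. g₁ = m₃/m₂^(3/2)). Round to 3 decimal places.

x̄ = (1.9 + 1.5 + 11.2 + 13.5 + 10.4 + 13.2 + 16.6 + 1.2) / 8 = 8.6875
deviations (xᵢ − x̄): -6.7875, -7.1875, 2.5125, 4.8125, 1.7125, 4.5125, 7.9125, -7.4875
Σ(xᵢ − x̄)² = 269.1688 ⇒ m₂ = 269.1688/8 = 33.64609
Σ(xᵢ − x̄)³ = -384.1672 ⇒ m₃ = -384.1672/8 = -48.02089
m₂^(3/2) = 33.64609^(1.5) = 195.16502
g₁ = m₃ / m₂^(3/2) = -48.02089 / 195.16502 ≈ -0.246

-0.246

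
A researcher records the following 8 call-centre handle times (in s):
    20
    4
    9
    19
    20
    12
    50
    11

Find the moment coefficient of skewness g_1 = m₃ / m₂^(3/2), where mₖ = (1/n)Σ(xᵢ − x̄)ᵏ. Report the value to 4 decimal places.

1.5327

x̄ = (20 + 4 + 9 + 19 + 20 + 12 + 50 + 11) / 8 = 18.1250
deviations (xᵢ − x̄): 1.8750, -14.1250, -9.1250, 0.8750, 1.8750, -6.1250, 31.8750, -7.1250
Σ(xᵢ − x̄)² = 1394.8750 ⇒ m₂ = 1394.8750/8 = 174.35938
Σ(xᵢ − x̄)³ = 28229.9063 ⇒ m₃ = 28229.9063/8 = 3528.73828
m₂^(3/2) = 174.35938^(1.5) = 2302.33203
g_1 = m₃ / m₂^(3/2) = 3528.73828 / 2302.33203 ≈ 1.5327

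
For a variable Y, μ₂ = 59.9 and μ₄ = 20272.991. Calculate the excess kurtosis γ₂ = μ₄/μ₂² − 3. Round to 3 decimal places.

μ₂² = 59.9² = 3588.01000
μ₄/μ₂² = 20272.991 / 3588.01000 = 5.65020
γ₂ = 5.65020 − 3 ≈ 2.650

2.650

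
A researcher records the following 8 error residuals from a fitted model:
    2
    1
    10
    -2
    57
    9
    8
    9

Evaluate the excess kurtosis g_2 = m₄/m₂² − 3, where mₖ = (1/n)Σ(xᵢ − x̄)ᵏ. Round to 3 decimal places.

x̄ = 11.7500
Σ(xᵢ − x̄)² = 2479.5000 ⇒ m₂ = 309.93750
Σ(xᵢ − x̄)⁴ = 4250969.9063 ⇒ m₄ = 531371.23828
m₂² = 96061.25391
g_2 = m₄/m₂² − 3 = 5.53159 − 3 ≈ 2.532

2.532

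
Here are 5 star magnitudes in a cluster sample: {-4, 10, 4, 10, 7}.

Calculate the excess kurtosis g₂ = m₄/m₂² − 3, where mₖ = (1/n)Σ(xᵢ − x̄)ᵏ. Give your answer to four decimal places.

x̄ = 5.4000
Σ(xᵢ − x̄)² = 135.2000 ⇒ m₂ = 27.04000
Σ(xᵢ − x̄)⁴ = 8713.3760 ⇒ m₄ = 1742.67520
m₂² = 731.16160
g₂ = m₄/m₂² − 3 = 2.38343 − 3 ≈ -0.6166

-0.6166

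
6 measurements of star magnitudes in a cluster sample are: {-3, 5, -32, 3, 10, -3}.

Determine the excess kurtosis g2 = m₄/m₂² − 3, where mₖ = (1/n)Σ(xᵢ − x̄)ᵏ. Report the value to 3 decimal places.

0.478

x̄ = -3.3333
Σ(xᵢ − x̄)² = 1109.3333 ⇒ m₂ = 184.88889
Σ(xᵢ − x̄)⁴ = 713355.1111 ⇒ m₄ = 118892.51852
m₂² = 34183.90123
g2 = m₄/m₂² − 3 = 3.47803 − 3 ≈ 0.478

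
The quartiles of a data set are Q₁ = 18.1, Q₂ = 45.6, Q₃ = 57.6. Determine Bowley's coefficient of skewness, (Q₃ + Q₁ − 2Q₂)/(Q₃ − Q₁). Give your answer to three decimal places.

-0.392

numerator: Q₃ + Q₁ − 2Q₂ = 57.6 + 18.1 − 2×45.6 = -15.5000
denominator: Q₃ − Q₁ = 57.6 − 18.1 = 39.5000
Bowley skewness = -15.5000 / 39.5000 ≈ -0.392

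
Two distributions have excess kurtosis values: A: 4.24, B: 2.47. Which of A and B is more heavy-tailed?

A

Higher excess kurtosis ⇒ heavier tails relative to the normal distribution.
4.24 vs 2.47: the larger is 4.24, so A has heavier tails.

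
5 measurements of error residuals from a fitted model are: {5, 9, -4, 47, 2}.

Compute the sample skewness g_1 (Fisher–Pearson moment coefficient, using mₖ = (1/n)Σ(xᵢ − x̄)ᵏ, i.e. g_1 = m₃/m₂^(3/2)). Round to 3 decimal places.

1.294

x̄ = (5 + 9 - 4 + 47 + 2) / 5 = 11.8000
deviations (xᵢ − x̄): -6.8000, -2.8000, -15.8000, 35.2000, -9.8000
Σ(xᵢ − x̄)² = 1638.8000 ⇒ m₂ = 1638.8000/5 = 327.76000
Σ(xᵢ − x̄)³ = 38392.3200 ⇒ m₃ = 38392.3200/5 = 7678.46400
m₂^(3/2) = 327.76000^(1.5) = 5933.81397
g_1 = m₃ / m₂^(3/2) = 7678.46400 / 5933.81397 ≈ 1.294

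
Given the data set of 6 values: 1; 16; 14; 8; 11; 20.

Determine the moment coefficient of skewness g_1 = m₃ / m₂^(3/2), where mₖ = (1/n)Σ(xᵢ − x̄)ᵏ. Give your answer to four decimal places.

-0.4392

x̄ = (1 + 16 + 14 + 8 + 11 + 20) / 6 = 11.6667
deviations (xᵢ − x̄): -10.6667, 4.3333, 2.3333, -3.6667, -0.6667, 8.3333
Σ(xᵢ − x̄)² = 221.3333 ⇒ m₂ = 221.3333/6 = 36.88889
Σ(xᵢ − x̄)³ = -590.4444 ⇒ m₃ = -590.4444/6 = -98.40741
m₂^(3/2) = 36.88889^(1.5) = 224.04918
g_1 = m₃ / m₂^(3/2) = -98.40741 / 224.04918 ≈ -0.4392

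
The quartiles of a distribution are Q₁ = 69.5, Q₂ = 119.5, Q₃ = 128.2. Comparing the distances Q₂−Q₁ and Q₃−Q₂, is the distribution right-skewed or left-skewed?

Q₂ − Q₁ = 50.0;  Q₃ − Q₂ = 8.7
Q₂ − Q₁ > Q₃ − Q₂ ⇒ the lower half is more spread out ⇒ left-skewed.

left-skewed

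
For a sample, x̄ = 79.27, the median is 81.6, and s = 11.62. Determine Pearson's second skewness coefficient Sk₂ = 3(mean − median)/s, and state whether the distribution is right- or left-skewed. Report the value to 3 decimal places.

-0.602, left-skewed

Sk₂ = 3(79.27 − 81.6) / 11.62 = 3 × -2.3300 / 11.62
    = -6.9900 / 11.62 ≈ -0.602
Sk₂ < 0 ⇒ mean < median ⇒ left-skewed (negative skew).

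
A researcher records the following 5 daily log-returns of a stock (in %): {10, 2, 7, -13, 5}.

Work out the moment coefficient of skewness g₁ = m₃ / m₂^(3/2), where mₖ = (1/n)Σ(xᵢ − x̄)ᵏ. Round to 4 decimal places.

x̄ = (10 + 2 + 7 - 13 + 5) / 5 = 2.2000
deviations (xᵢ − x̄): 7.8000, -0.2000, 4.8000, -15.2000, 2.8000
Σ(xᵢ − x̄)² = 322.8000 ⇒ m₂ = 322.8000/5 = 64.56000
Σ(xᵢ − x̄)³ = -2904.7200 ⇒ m₃ = -2904.7200/5 = -580.94400
m₂^(3/2) = 64.56000^(1.5) = 518.73468
g₁ = m₃ / m₂^(3/2) = -580.94400 / 518.73468 ≈ -1.1199

-1.1199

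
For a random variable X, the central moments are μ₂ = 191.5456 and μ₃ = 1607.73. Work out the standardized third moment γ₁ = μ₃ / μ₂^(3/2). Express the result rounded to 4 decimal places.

0.6065

σ = √μ₂ = √191.5456 = 13.84000
σ³ = μ₂^(3/2) = 2650.99110
γ₁ = μ₃/σ³ = 1607.73 / 2650.99110 ≈ 0.6065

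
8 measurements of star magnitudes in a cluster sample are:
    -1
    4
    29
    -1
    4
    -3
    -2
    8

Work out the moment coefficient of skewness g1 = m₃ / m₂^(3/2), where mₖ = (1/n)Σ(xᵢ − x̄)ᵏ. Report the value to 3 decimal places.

x̄ = (-1 + 4 + 29 - 1 + 4 - 3 - 2 + 8) / 8 = 4.7500
deviations (xᵢ − x̄): -5.7500, -0.7500, 24.2500, -5.7500, -0.7500, -7.7500, -6.7500, 3.2500
Σ(xᵢ − x̄)² = 771.5000 ⇒ m₂ = 771.5000/8 = 96.43750
Σ(xᵢ − x̄)³ = 13140.7500 ⇒ m₃ = 13140.7500/8 = 1642.59375
m₂^(3/2) = 96.43750^(1.5) = 947.04129
g1 = m₃ / m₂^(3/2) = 1642.59375 / 947.04129 ≈ 1.734

1.734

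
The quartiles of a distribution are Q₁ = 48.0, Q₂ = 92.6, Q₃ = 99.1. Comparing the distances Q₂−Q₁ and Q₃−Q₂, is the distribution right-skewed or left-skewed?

Q₂ − Q₁ = 44.6;  Q₃ − Q₂ = 6.5
Q₂ − Q₁ > Q₃ − Q₂ ⇒ the lower half is more spread out ⇒ left-skewed.

left-skewed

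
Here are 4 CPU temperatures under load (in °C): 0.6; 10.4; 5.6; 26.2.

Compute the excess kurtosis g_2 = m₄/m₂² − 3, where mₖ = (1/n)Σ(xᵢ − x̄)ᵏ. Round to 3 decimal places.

x̄ = 10.7000
Σ(xᵢ − x̄)² = 368.3600 ⇒ m₂ = 92.09000
Σ(xᵢ − x̄)⁴ = 68802.6308 ⇒ m₄ = 17200.65770
m₂² = 8480.56810
g_2 = m₄/m₂² − 3 = 2.02824 − 3 ≈ -0.972

-0.972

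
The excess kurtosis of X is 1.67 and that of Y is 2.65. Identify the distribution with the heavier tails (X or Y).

Higher excess kurtosis ⇒ heavier tails relative to the normal distribution.
1.67 vs 2.65: the larger is 2.65, so Y has heavier tails.

Y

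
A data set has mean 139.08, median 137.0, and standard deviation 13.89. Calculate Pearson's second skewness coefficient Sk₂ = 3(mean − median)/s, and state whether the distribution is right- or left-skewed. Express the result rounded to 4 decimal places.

Sk₂ = 3(139.08 − 137.0) / 13.89 = 3 × 2.0800 / 13.89
    = 6.2400 / 13.89 ≈ 0.4492
Sk₂ > 0 ⇒ mean > median ⇒ right-skewed (positive skew).

0.4492, right-skewed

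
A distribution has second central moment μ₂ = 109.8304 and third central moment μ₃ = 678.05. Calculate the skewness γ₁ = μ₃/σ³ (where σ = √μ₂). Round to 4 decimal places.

σ = √μ₂ = √109.8304 = 10.48000
σ³ = μ₂^(3/2) = 1151.02259
γ₁ = μ₃/σ³ = 678.05 / 1151.02259 ≈ 0.5891

0.5891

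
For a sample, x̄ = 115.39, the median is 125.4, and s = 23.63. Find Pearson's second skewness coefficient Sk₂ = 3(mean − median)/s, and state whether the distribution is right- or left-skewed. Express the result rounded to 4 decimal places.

-1.2708, left-skewed

Sk₂ = 3(115.39 − 125.4) / 23.63 = 3 × -10.0100 / 23.63
    = -30.0300 / 23.63 ≈ -1.2708
Sk₂ < 0 ⇒ mean < median ⇒ left-skewed (negative skew).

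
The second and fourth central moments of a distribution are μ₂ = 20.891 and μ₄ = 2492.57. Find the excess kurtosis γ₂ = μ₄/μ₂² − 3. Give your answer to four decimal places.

2.7112

μ₂² = 20.891² = 436.43388
μ₄/μ₂² = 2492.57 / 436.43388 = 5.71122
γ₂ = 5.71122 − 3 ≈ 2.7112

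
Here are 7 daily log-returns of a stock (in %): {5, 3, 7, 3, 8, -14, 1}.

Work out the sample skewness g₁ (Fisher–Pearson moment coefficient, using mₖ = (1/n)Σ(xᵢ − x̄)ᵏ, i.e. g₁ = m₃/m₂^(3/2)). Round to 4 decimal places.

x̄ = (5 + 3 + 7 + 3 + 8 - 14 + 1) / 7 = 1.8571
deviations (xᵢ − x̄): 3.1429, 1.1429, 5.1429, 1.1429, 6.1429, -15.8571, -0.8571
Σ(xᵢ − x̄)² = 328.8571 ⇒ m₂ = 328.8571/7 = 46.97959
Σ(xᵢ − x̄)³ = -3586.0408 ⇒ m₃ = -3586.0408/7 = -512.29155
m₂^(3/2) = 46.97959^(1.5) = 322.00592
g₁ = m₃ / m₂^(3/2) = -512.29155 / 322.00592 ≈ -1.5909

-1.5909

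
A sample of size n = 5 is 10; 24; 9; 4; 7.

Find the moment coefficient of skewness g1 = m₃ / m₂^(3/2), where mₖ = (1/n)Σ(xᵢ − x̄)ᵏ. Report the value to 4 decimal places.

1.1660

x̄ = (10 + 24 + 9 + 4 + 7) / 5 = 10.8000
deviations (xᵢ − x̄): -0.8000, 13.2000, -1.8000, -6.8000, -3.8000
Σ(xᵢ − x̄)² = 238.8000 ⇒ m₂ = 238.8000/5 = 47.76000
Σ(xᵢ − x̄)³ = 1924.3200 ⇒ m₃ = 1924.3200/5 = 384.86400
m₂^(3/2) = 47.76000^(1.5) = 330.06272
g1 = m₃ / m₂^(3/2) = 384.86400 / 330.06272 ≈ 1.1660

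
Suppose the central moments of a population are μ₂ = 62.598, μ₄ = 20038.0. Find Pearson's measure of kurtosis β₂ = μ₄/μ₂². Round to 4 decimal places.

5.1137

μ₂² = 62.598² = 3918.50960
μ₄/μ₂² = 20038.0 / 3918.50960 = 5.11368
β₂ ≈ 5.1137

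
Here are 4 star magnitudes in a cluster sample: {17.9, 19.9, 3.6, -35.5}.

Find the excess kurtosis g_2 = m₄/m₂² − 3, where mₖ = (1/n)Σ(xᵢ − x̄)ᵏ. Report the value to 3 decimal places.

x̄ = 1.4750
Σ(xᵢ − x̄)² = 1980.9275 ⇒ m₂ = 495.23188
Σ(xᵢ − x̄)⁴ = 2057149.9027 ⇒ m₄ = 514287.47567
m₂² = 245254.61002
g_2 = m₄/m₂² − 3 = 2.09695 − 3 ≈ -0.903

-0.903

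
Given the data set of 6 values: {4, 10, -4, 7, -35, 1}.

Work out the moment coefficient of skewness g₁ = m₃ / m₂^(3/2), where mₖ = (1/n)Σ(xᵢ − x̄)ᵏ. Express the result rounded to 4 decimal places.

x̄ = (4 + 10 - 4 + 7 - 35 + 1) / 6 = -2.8333
deviations (xᵢ − x̄): 6.8333, 12.8333, -1.1667, 9.8333, -32.1667, 3.8333
Σ(xᵢ − x̄)² = 1358.8333 ⇒ m₂ = 1358.8333/6 = 226.47222
Σ(xᵢ − x̄)³ = -29844.4444 ⇒ m₃ = -29844.4444/6 = -4974.07407
m₂^(3/2) = 226.47222^(1.5) = 3408.17913
g₁ = m₃ / m₂^(3/2) = -4974.07407 / 3408.17913 ≈ -1.4595

-1.4595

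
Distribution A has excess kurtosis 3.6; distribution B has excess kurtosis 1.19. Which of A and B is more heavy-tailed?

A

Higher excess kurtosis ⇒ heavier tails relative to the normal distribution.
3.6 vs 1.19: the larger is 3.6, so A has heavier tails.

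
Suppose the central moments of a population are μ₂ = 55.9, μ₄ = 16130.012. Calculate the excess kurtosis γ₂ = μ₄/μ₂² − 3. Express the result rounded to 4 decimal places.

μ₂² = 55.9² = 3124.81000
μ₄/μ₂² = 16130.012 / 3124.81000 = 5.16192
γ₂ = 5.16192 − 3 ≈ 2.1619

2.1619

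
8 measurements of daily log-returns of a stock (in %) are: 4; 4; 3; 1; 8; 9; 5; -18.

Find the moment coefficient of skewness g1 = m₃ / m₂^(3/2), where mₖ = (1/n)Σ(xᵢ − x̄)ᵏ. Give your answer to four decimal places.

-1.8493

x̄ = (4 + 4 + 3 + 1 + 8 + 9 + 5 - 18) / 8 = 2.0000
deviations (xᵢ − x̄): 2.0000, 2.0000, 1.0000, -1.0000, 6.0000, 7.0000, 3.0000, -20.0000
Σ(xᵢ − x̄)² = 504.0000 ⇒ m₂ = 504.0000/8 = 63.00000
Σ(xᵢ − x̄)³ = -7398.0000 ⇒ m₃ = -7398.0000/8 = -924.75000
m₂^(3/2) = 63.00000^(1.5) = 500.04700
g1 = m₃ / m₂^(3/2) = -924.75000 / 500.04700 ≈ -1.8493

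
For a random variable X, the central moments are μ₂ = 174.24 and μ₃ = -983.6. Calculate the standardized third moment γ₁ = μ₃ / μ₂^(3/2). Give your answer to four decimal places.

-0.4277

σ = √μ₂ = √174.24 = 13.20000
σ³ = μ₂^(3/2) = 2299.96800
γ₁ = μ₃/σ³ = -983.6 / 2299.96800 ≈ -0.4277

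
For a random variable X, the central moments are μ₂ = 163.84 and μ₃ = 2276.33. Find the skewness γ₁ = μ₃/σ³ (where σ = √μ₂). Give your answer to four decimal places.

σ = √μ₂ = √163.84 = 12.80000
σ³ = μ₂^(3/2) = 2097.15200
γ₁ = μ₃/σ³ = 2276.33 / 2097.15200 ≈ 1.0854

1.0854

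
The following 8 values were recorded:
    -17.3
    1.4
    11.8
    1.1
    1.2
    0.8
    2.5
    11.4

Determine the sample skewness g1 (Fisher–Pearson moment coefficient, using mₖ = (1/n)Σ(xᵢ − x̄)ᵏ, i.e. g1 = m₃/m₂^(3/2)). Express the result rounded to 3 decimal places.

-1.020

x̄ = (-17.3 + 1.4 + 11.8 + 1.1 + 1.2 + 0.8 + 2.5 + 11.4) / 8 = 1.6125
deviations (xᵢ − x̄): -18.9125, -0.2125, 10.1875, -0.5125, -0.4125, -0.8125, 0.8875, 9.7875
Σ(xᵢ − x̄)² = 559.1888 ⇒ m₂ = 559.1888/8 = 69.89859
Σ(xᵢ − x̄)³ = -4769.8186 ⇒ m₃ = -4769.8186/8 = -596.22732
m₂^(3/2) = 69.89859^(1.5) = 584.38984
g1 = m₃ / m₂^(3/2) = -596.22732 / 584.38984 ≈ -1.020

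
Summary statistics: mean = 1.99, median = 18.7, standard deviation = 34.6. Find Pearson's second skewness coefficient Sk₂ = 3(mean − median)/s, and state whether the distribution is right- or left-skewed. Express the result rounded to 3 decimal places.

Sk₂ = 3(1.99 − 18.7) / 34.6 = 3 × -16.7100 / 34.6
    = -50.1300 / 34.6 ≈ -1.449
Sk₂ < 0 ⇒ mean < median ⇒ left-skewed (negative skew).

-1.449, left-skewed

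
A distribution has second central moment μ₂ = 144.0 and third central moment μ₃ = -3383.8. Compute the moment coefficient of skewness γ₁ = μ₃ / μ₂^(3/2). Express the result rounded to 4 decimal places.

σ = √μ₂ = √144.0 = 12.00000
σ³ = μ₂^(3/2) = 1728.00000
γ₁ = μ₃/σ³ = -3383.8 / 1728.00000 ≈ -1.9582

-1.9582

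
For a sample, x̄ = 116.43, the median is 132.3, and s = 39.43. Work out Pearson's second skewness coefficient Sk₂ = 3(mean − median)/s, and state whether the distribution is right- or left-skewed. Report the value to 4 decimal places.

Sk₂ = 3(116.43 − 132.3) / 39.43 = 3 × -15.8700 / 39.43
    = -47.6100 / 39.43 ≈ -1.2075
Sk₂ < 0 ⇒ mean < median ⇒ left-skewed (negative skew).

-1.2075, left-skewed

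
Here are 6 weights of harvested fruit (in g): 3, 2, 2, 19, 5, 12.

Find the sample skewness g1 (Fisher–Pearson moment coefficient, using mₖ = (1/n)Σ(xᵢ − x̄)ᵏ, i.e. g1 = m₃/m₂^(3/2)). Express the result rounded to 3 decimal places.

x̄ = (3 + 2 + 2 + 19 + 5 + 12) / 6 = 7.1667
deviations (xᵢ − x̄): -4.1667, -5.1667, -5.1667, 11.8333, -2.1667, 4.8333
Σ(xᵢ − x̄)² = 238.8333 ⇒ m₂ = 238.8333/6 = 39.80556
Σ(xᵢ − x̄)³ = 1411.5556 ⇒ m₃ = 1411.5556/6 = 235.25926
m₂^(3/2) = 39.80556^(1.5) = 251.13979
g1 = m₃ / m₂^(3/2) = 235.25926 / 251.13979 ≈ 0.937

0.937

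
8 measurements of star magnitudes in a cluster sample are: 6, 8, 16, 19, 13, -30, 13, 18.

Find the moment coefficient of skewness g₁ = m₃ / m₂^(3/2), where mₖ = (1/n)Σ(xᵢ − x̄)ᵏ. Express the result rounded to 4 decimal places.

x̄ = (6 + 8 + 16 + 19 + 13 - 30 + 13 + 18) / 8 = 7.8750
deviations (xᵢ − x̄): -1.8750, 0.1250, 8.1250, 11.1250, 5.1250, -37.8750, 5.1250, 10.1250
Σ(xᵢ − x̄)² = 1782.8750 ⇒ m₂ = 1782.8750/8 = 222.85938
Σ(xᵢ − x̄)³ = -51118.4063 ⇒ m₃ = -51118.4063/8 = -6389.80078
m₂^(3/2) = 222.85938^(1.5) = 3326.95068
g₁ = m₃ / m₂^(3/2) = -6389.80078 / 3326.95068 ≈ -1.9206

-1.9206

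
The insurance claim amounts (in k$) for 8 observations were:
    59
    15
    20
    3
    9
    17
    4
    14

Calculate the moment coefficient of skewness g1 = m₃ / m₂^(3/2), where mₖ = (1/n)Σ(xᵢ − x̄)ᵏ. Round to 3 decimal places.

x̄ = (59 + 15 + 20 + 3 + 9 + 17 + 4 + 14) / 8 = 17.6250
deviations (xᵢ − x̄): 41.3750, -2.6250, 2.3750, -14.6250, -8.6250, -0.6250, -13.6250, -3.6250
Σ(xᵢ − x̄)² = 2211.8750 ⇒ m₂ = 2211.8750/8 = 276.48438
Σ(xᵢ − x̄)³ = 64477.7813 ⇒ m₃ = 64477.7813/8 = 8059.72266
m₂^(3/2) = 276.48438^(1.5) = 4597.33223
g1 = m₃ / m₂^(3/2) = 8059.72266 / 4597.33223 ≈ 1.753

1.753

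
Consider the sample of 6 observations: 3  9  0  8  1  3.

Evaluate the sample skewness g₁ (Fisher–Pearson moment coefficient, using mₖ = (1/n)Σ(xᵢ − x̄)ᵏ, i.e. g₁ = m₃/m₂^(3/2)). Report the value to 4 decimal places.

x̄ = (3 + 9 + 0 + 8 + 1 + 3) / 6 = 4.0000
deviations (xᵢ − x̄): -1.0000, 5.0000, -4.0000, 4.0000, -3.0000, -1.0000
Σ(xᵢ − x̄)² = 68.0000 ⇒ m₂ = 68.0000/6 = 11.33333
Σ(xᵢ − x̄)³ = 96.0000 ⇒ m₃ = 96.0000/6 = 16.00000
m₂^(3/2) = 11.33333^(1.5) = 38.15369
g₁ = m₃ / m₂^(3/2) = 16.00000 / 38.15369 ≈ 0.4194

0.4194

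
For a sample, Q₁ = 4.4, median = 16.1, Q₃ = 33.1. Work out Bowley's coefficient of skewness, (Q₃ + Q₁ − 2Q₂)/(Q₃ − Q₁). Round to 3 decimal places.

numerator: Q₃ + Q₁ − 2Q₂ = 33.1 + 4.4 − 2×16.1 = 5.3000
denominator: Q₃ − Q₁ = 33.1 − 4.4 = 28.7000
Bowley skewness = 5.3000 / 28.7000 ≈ 0.185

0.185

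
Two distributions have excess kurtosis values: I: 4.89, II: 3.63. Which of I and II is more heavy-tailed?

Higher excess kurtosis ⇒ heavier tails relative to the normal distribution.
4.89 vs 3.63: the larger is 4.89, so I has heavier tails.

I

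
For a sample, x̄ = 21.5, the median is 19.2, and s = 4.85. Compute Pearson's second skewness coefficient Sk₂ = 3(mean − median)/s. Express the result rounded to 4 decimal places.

Sk₂ = 3(21.5 − 19.2) / 4.85 = 3 × 2.3000 / 4.85
    = 6.9000 / 4.85 ≈ 1.4227

1.4227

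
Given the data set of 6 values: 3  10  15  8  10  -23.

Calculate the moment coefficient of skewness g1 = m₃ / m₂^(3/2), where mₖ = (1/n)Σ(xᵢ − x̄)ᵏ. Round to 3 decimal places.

x̄ = (3 + 10 + 15 + 8 + 10 - 23) / 6 = 3.8333
deviations (xᵢ − x̄): -0.8333, 6.1667, 11.1667, 4.1667, 6.1667, -26.8333
Σ(xᵢ − x̄)² = 938.8333 ⇒ m₂ = 938.8333/6 = 156.47222
Σ(xᵢ − x̄)³ = -17387.5556 ⇒ m₃ = -17387.5556/6 = -2897.92593
m₂^(3/2) = 156.47222^(1.5) = 1957.29315
g1 = m₃ / m₂^(3/2) = -2897.92593 / 1957.29315 ≈ -1.481

-1.481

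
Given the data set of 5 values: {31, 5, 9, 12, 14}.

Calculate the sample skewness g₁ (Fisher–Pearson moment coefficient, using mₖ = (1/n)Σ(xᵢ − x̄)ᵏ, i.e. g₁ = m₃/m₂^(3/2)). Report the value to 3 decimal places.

1.070

x̄ = (31 + 5 + 9 + 12 + 14) / 5 = 14.2000
deviations (xᵢ − x̄): 16.8000, -9.2000, -5.2000, -2.2000, -0.2000
Σ(xᵢ − x̄)² = 398.8000 ⇒ m₂ = 398.8000/5 = 79.76000
Σ(xᵢ − x̄)³ = 3811.6800 ⇒ m₃ = 3811.6800/5 = 762.33600
m₂^(3/2) = 79.76000^(1.5) = 712.32423
g₁ = m₃ / m₂^(3/2) = 762.33600 / 712.32423 ≈ 1.070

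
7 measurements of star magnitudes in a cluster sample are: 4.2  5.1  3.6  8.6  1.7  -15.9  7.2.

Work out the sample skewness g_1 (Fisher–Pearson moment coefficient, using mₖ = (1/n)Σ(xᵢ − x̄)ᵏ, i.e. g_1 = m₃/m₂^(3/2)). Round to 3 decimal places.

-1.717

x̄ = (4.2 + 5.1 + 3.6 + 8.6 + 1.7 - 15.9 + 7.2) / 7 = 2.0714
deviations (xᵢ − x̄): 2.1286, 3.0286, 1.5286, 6.5286, -0.3714, -17.9714, 5.1286
Σ(xᵢ − x̄)² = 408.0743 ⇒ m₂ = 408.0743/7 = 58.29633
Σ(xᵢ − x̄)³ = -5350.1740 ⇒ m₃ = -5350.1740/7 = -764.31058
m₂^(3/2) = 58.29633^(1.5) = 445.10429
g_1 = m₃ / m₂^(3/2) = -764.31058 / 445.10429 ≈ -1.717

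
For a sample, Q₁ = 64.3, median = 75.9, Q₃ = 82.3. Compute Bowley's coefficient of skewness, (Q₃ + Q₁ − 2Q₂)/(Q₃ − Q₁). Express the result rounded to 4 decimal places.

-0.2889

numerator: Q₃ + Q₁ − 2Q₂ = 82.3 + 64.3 − 2×75.9 = -5.2000
denominator: Q₃ − Q₁ = 82.3 − 64.3 = 18.0000
Bowley skewness = -5.2000 / 18.0000 ≈ -0.2889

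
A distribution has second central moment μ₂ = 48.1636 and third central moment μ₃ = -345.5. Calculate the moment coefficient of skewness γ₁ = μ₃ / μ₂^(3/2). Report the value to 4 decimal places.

σ = √μ₂ = √48.1636 = 6.94000
σ³ = μ₂^(3/2) = 334.25538
γ₁ = μ₃/σ³ = -345.5 / 334.25538 ≈ -1.0336

-1.0336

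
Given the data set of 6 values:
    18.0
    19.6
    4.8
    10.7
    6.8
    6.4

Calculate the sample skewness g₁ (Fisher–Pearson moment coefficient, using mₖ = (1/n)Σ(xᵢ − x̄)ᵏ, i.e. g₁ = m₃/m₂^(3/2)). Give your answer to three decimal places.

x̄ = (18.0 + 19.6 + 4.8 + 10.7 + 6.8 + 6.4) / 6 = 11.0500
deviations (xᵢ − x̄): 6.9500, 8.5500, -6.2500, -0.3500, -4.2500, -4.6500
Σ(xᵢ − x̄)² = 200.2750 ⇒ m₂ = 200.2750/6 = 33.37917
Σ(xᵢ − x̄)³ = 539.2350 ⇒ m₃ = 539.2350/6 = 89.87250
m₂^(3/2) = 33.37917^(1.5) = 192.84715
g₁ = m₃ / m₂^(3/2) = 89.87250 / 192.84715 ≈ 0.466

0.466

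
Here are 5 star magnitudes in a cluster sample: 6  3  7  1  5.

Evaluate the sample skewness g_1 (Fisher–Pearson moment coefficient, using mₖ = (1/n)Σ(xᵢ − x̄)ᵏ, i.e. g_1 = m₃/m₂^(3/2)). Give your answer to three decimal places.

x̄ = (6 + 3 + 7 + 1 + 5) / 5 = 4.4000
deviations (xᵢ − x̄): 1.6000, -1.4000, 2.6000, -3.4000, 0.6000
Σ(xᵢ − x̄)² = 23.2000 ⇒ m₂ = 23.2000/5 = 4.64000
Σ(xᵢ − x̄)³ = -20.1600 ⇒ m₃ = -20.1600/5 = -4.03200
m₂^(3/2) = 4.64000^(1.5) = 9.99487
g_1 = m₃ / m₂^(3/2) = -4.03200 / 9.99487 ≈ -0.403

-0.403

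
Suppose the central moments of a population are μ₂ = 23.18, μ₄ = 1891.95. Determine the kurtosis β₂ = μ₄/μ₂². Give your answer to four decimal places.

3.5211

μ₂² = 23.18² = 537.31240
μ₄/μ₂² = 1891.95 / 537.31240 = 3.52114
β₂ ≈ 3.5211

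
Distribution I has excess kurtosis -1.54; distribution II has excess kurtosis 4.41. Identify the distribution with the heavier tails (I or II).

II

Higher excess kurtosis ⇒ heavier tails relative to the normal distribution.
-1.54 vs 4.41: the larger is 4.41, so II has heavier tails. (II is leptokurtic — heavier-than-normal tails; the other is platykurtic.)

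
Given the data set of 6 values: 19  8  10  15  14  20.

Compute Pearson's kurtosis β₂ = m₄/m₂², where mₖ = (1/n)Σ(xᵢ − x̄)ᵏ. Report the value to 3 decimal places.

x̄ = 14.3333
Σ(xᵢ − x̄)² = 113.3333 ⇒ m₂ = 18.88889
Σ(xᵢ − x̄)⁴ = 3467.1111 ⇒ m₄ = 577.85185
m₂² = 356.79012
β₂ = m₄/m₂² = 577.85185 / 356.79012 ≈ 1.620

1.620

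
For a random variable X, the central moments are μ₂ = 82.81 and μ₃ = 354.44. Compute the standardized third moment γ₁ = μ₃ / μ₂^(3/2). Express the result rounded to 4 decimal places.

0.4703

σ = √μ₂ = √82.81 = 9.10000
σ³ = μ₂^(3/2) = 753.57100
γ₁ = μ₃/σ³ = 354.44 / 753.57100 ≈ 0.4703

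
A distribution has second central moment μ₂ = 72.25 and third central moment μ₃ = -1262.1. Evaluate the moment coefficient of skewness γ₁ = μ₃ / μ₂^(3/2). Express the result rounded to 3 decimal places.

σ = √μ₂ = √72.25 = 8.50000
σ³ = μ₂^(3/2) = 614.12500
γ₁ = μ₃/σ³ = -1262.1 / 614.12500 ≈ -2.055

-2.055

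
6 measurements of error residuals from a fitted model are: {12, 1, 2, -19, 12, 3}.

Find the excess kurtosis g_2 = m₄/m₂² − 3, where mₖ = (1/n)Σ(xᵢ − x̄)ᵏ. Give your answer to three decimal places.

x̄ = 1.8333
Σ(xᵢ − x̄)² = 642.8333 ⇒ m₂ = 107.13889
Σ(xᵢ − x̄)⁴ = 209749.4861 ⇒ m₄ = 34958.24769
m₂² = 11478.74151
g_2 = m₄/m₂² − 3 = 3.04548 − 3 ≈ 0.045

0.045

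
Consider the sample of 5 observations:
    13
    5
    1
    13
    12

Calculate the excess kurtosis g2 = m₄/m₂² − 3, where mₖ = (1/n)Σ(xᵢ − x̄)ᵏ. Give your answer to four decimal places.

x̄ = 8.8000
Σ(xᵢ − x̄)² = 120.8000 ⇒ m₂ = 24.16000
Σ(xᵢ − x̄)⁴ = 4637.2160 ⇒ m₄ = 927.44320
m₂² = 583.70560
g2 = m₄/m₂² − 3 = 1.58889 − 3 ≈ -1.4111

-1.4111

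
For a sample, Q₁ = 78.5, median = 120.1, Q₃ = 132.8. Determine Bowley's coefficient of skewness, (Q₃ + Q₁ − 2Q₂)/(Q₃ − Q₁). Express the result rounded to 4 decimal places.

-0.5322

numerator: Q₃ + Q₁ − 2Q₂ = 132.8 + 78.5 − 2×120.1 = -28.9000
denominator: Q₃ − Q₁ = 132.8 − 78.5 = 54.3000
Bowley skewness = -28.9000 / 54.3000 ≈ -0.5322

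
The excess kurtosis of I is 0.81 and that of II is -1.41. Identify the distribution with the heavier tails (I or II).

Higher excess kurtosis ⇒ heavier tails relative to the normal distribution.
0.81 vs -1.41: the larger is 0.81, so I has heavier tails. (I is leptokurtic — heavier-than-normal tails; the other is platykurtic.)

I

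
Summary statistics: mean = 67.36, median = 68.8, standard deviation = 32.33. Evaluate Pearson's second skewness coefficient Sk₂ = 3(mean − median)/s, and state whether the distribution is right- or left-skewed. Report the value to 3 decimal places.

Sk₂ = 3(67.36 − 68.8) / 32.33 = 3 × -1.4400 / 32.33
    = -4.3200 / 32.33 ≈ -0.134
Sk₂ < 0 ⇒ mean < median ⇒ left-skewed (negative skew).

-0.134, left-skewed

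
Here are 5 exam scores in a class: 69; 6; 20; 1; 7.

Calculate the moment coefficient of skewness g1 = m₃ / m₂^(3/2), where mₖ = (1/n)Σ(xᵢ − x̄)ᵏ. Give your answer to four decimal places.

1.2827

x̄ = (69 + 6 + 20 + 1 + 7) / 5 = 20.6000
deviations (xᵢ − x̄): 48.4000, -14.6000, -0.6000, -19.6000, -13.6000
Σ(xᵢ − x̄)² = 3125.2000 ⇒ m₂ = 3125.2000/5 = 625.04000
Σ(xᵢ − x̄)³ = 100222.5600 ⇒ m₃ = 100222.5600/5 = 20044.51200
m₂^(3/2) = 625.04000^(1.5) = 15626.50002
g1 = m₃ / m₂^(3/2) = 20044.51200 / 15626.50002 ≈ 1.2827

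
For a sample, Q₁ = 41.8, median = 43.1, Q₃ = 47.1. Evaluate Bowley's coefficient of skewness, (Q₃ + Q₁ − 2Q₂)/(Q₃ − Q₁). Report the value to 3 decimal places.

0.509

numerator: Q₃ + Q₁ − 2Q₂ = 47.1 + 41.8 − 2×43.1 = 2.7000
denominator: Q₃ − Q₁ = 47.1 − 41.8 = 5.3000
Bowley skewness = 2.7000 / 5.3000 ≈ 0.509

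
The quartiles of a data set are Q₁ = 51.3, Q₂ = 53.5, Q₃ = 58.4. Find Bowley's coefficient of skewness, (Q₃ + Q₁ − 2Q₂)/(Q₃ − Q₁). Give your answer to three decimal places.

numerator: Q₃ + Q₁ − 2Q₂ = 58.4 + 51.3 − 2×53.5 = 2.7000
denominator: Q₃ − Q₁ = 58.4 − 51.3 = 7.1000
Bowley skewness = 2.7000 / 7.1000 ≈ 0.380

0.380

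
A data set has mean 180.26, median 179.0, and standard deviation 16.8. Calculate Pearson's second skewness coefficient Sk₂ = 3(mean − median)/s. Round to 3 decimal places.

0.225

Sk₂ = 3(180.26 − 179.0) / 16.8 = 3 × 1.2600 / 16.8
    = 3.7800 / 16.8 ≈ 0.225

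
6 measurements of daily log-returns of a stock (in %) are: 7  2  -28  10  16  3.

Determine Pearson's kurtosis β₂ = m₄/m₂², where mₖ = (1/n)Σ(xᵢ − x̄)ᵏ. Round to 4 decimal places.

x̄ = 1.6667
Σ(xᵢ − x̄)² = 1185.3333 ⇒ m₂ = 197.55556
Σ(xᵢ − x̄)⁴ = 822437.7778 ⇒ m₄ = 137072.96296
m₂² = 39028.19753
β₂ = m₄/m₂² = 137072.96296 / 39028.19753 ≈ 3.5122

3.5122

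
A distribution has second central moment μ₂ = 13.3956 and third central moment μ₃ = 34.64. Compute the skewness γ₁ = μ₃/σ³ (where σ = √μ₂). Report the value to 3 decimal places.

σ = √μ₂ = √13.3956 = 3.66000
σ³ = μ₂^(3/2) = 49.02790
γ₁ = μ₃/σ³ = 34.64 / 49.02790 ≈ 0.707

0.707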